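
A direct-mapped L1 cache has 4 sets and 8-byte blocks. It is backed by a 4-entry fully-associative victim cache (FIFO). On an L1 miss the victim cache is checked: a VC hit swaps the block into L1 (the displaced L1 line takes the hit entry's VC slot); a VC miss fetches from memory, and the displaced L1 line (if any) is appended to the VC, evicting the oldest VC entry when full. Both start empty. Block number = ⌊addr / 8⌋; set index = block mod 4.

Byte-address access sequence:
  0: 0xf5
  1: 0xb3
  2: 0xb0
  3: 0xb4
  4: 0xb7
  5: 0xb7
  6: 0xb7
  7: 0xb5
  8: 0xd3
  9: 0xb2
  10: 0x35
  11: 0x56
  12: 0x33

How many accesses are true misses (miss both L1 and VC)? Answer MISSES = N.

MISSES = 5

#0 0xf5→b30/s2 MISS; vc=[]
#1 0xb3→b22/s2 MISS; vc=[30]
#2 0xb0→b22/s2 L1-HIT; vc=[30]
#3 0xb4→b22/s2 L1-HIT; vc=[30]
#4 0xb7→b22/s2 L1-HIT; vc=[30]
#5 0xb7→b22/s2 L1-HIT; vc=[30]
#6 0xb7→b22/s2 L1-HIT; vc=[30]
#7 0xb5→b22/s2 L1-HIT; vc=[30]
#8 0xd3→b26/s2 MISS; vc=[30,22]
#9 0xb2→b22/s2 VC-HIT; vc=[30,26]
#10 0x35→b6/s2 MISS; vc=[30,26,22]
#11 0x56→b10/s2 MISS; vc=[30,26,22,6]
#12 0x33→b6/s2 VC-HIT; vc=[30,26,22,10]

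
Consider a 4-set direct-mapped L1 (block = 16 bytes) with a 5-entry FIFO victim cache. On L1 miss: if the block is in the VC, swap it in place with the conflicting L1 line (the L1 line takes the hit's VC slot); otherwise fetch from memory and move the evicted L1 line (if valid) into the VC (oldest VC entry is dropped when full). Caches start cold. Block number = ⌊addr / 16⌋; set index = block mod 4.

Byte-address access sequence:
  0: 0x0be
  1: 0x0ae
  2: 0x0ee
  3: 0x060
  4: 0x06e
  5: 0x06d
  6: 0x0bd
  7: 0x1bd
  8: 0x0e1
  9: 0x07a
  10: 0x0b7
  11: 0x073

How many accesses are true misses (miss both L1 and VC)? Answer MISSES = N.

MISSES = 6

#0 0xbe→b11/s3 MISS; vc=[]
#1 0xae→b10/s2 MISS; vc=[]
#2 0xee→b14/s2 MISS; vc=[10]
#3 0x60→b6/s2 MISS; vc=[10,14]
#4 0x6e→b6/s2 L1-HIT; vc=[10,14]
#5 0x6d→b6/s2 L1-HIT; vc=[10,14]
#6 0xbd→b11/s3 L1-HIT; vc=[10,14]
#7 0x1bd→b27/s3 MISS; vc=[10,14,11]
#8 0xe1→b14/s2 VC-HIT; vc=[10,6,11]
#9 0x7a→b7/s3 MISS; vc=[10,6,11,27]
#10 0xb7→b11/s3 VC-HIT; vc=[10,6,7,27]
#11 0x73→b7/s3 VC-HIT; vc=[10,6,11,27]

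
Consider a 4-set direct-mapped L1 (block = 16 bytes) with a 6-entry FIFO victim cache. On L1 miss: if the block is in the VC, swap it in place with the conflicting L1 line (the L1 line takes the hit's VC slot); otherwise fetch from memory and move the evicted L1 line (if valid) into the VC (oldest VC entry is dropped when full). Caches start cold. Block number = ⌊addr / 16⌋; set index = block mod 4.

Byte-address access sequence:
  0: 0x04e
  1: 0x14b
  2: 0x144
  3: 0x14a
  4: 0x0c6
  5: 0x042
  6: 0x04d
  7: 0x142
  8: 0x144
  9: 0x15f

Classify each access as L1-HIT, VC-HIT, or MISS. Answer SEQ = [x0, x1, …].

#0 0x4e→b4/s0 MISS; vc=[]
#1 0x14b→b20/s0 MISS; vc=[4]
#2 0x144→b20/s0 L1-HIT; vc=[4]
#3 0x14a→b20/s0 L1-HIT; vc=[4]
#4 0xc6→b12/s0 MISS; vc=[4,20]
#5 0x42→b4/s0 VC-HIT; vc=[12,20]
#6 0x4d→b4/s0 L1-HIT; vc=[12,20]
#7 0x142→b20/s0 VC-HIT; vc=[12,4]
#8 0x144→b20/s0 L1-HIT; vc=[12,4]
#9 0x15f→b21/s1 MISS; vc=[12,4]

SEQ = [MISS, MISS, L1-HIT, L1-HIT, MISS, VC-HIT, L1-HIT, VC-HIT, L1-HIT, MISS]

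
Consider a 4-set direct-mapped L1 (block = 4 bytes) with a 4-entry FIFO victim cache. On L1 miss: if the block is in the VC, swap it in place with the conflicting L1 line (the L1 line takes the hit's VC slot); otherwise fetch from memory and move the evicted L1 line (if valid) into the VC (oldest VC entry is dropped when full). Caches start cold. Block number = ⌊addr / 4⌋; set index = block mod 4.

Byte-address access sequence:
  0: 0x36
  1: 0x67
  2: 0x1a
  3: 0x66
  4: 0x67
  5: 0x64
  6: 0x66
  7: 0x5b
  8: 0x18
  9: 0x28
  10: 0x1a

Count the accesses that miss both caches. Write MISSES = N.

MISSES = 5

  [0] addr=0x36 blk=13 s=1: MISS | VC []
  [1] addr=0x67 blk=25 s=1: MISS | VC [13]
  [2] addr=0x1a blk=6 s=2: MISS | VC [13]
  [3] addr=0x66 blk=25 s=1: L1-HIT | VC [13]
  [4] addr=0x67 blk=25 s=1: L1-HIT | VC [13]
  [5] addr=0x64 blk=25 s=1: L1-HIT | VC [13]
  [6] addr=0x66 blk=25 s=1: L1-HIT | VC [13]
  [7] addr=0x5b blk=22 s=2: MISS | VC [13, 6]
  [8] addr=0x18 blk=6 s=2: VC-HIT | VC [13, 22]
  [9] addr=0x28 blk=10 s=2: MISS | VC [13, 22, 6]
  [10] addr=0x1a blk=6 s=2: VC-HIT | VC [13, 22, 10]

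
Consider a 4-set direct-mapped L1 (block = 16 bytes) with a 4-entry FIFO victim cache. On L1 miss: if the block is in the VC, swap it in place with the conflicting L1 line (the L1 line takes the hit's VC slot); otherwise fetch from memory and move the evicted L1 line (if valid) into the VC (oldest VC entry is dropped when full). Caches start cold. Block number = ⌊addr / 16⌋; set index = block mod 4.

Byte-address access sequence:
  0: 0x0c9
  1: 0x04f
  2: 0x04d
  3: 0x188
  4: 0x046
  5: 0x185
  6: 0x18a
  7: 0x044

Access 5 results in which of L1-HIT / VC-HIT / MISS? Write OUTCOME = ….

OUTCOME = VC-HIT

0: 0xc9 (blk 12, set 0) → MISS  vc=[]
1: 0x4f (blk 4, set 0) → MISS  vc=[12]
2: 0x4d (blk 4, set 0) → L1-HIT  vc=[12]
3: 0x188 (blk 24, set 0) → MISS  vc=[12, 4]
4: 0x46 (blk 4, set 0) → VC-HIT  vc=[12, 24]
5: 0x185 (blk 24, set 0) → VC-HIT  vc=[12, 4]
6: 0x18a (blk 24, set 0) → L1-HIT  vc=[12, 4]
7: 0x44 (blk 4, set 0) → VC-HIT  vc=[12, 24]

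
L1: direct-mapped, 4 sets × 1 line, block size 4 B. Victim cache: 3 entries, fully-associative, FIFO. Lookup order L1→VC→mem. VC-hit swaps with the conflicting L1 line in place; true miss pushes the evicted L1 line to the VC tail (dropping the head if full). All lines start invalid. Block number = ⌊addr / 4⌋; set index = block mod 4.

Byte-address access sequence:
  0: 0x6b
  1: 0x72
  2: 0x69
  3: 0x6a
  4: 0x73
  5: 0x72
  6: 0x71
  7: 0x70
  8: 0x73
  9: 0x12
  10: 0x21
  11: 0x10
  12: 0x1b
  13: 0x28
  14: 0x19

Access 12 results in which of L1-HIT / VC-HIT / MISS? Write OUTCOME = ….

  [0] addr=0x6b blk=26 s=2: MISS | VC []
  [1] addr=0x72 blk=28 s=0: MISS | VC []
  [2] addr=0x69 blk=26 s=2: L1-HIT | VC []
  [3] addr=0x6a blk=26 s=2: L1-HIT | VC []
  [4] addr=0x73 blk=28 s=0: L1-HIT | VC []
  [5] addr=0x72 blk=28 s=0: L1-HIT | VC []
  [6] addr=0x71 blk=28 s=0: L1-HIT | VC []
  [7] addr=0x70 blk=28 s=0: L1-HIT | VC []
  [8] addr=0x73 blk=28 s=0: L1-HIT | VC []
  [9] addr=0x12 blk=4 s=0: MISS | VC [28]
  [10] addr=0x21 blk=8 s=0: MISS | VC [28, 4]
  [11] addr=0x10 blk=4 s=0: VC-HIT | VC [28, 8]
  [12] addr=0x1b blk=6 s=2: MISS | VC [28, 8, 26]
  [13] addr=0x28 blk=10 s=2: MISS | VC [8, 26, 6]
  [14] addr=0x19 blk=6 s=2: VC-HIT | VC [8, 26, 10]

OUTCOME = MISS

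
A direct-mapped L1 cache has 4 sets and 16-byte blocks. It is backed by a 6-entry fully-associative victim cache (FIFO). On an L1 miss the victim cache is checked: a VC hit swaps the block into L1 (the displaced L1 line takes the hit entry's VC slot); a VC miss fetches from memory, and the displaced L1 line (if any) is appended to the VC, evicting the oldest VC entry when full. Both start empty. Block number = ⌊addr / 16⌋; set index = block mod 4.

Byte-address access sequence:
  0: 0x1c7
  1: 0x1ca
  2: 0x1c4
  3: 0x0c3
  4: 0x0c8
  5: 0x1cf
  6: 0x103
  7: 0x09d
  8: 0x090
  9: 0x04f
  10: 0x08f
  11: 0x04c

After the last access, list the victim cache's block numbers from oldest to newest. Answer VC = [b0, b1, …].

VC = [12, 28, 16, 8]

  [0] addr=0x1c7 blk=28 s=0: MISS | VC []
  [1] addr=0x1ca blk=28 s=0: L1-HIT | VC []
  [2] addr=0x1c4 blk=28 s=0: L1-HIT | VC []
  [3] addr=0xc3 blk=12 s=0: MISS | VC [28]
  [4] addr=0xc8 blk=12 s=0: L1-HIT | VC [28]
  [5] addr=0x1cf blk=28 s=0: VC-HIT | VC [12]
  [6] addr=0x103 blk=16 s=0: MISS | VC [12, 28]
  [7] addr=0x9d blk=9 s=1: MISS | VC [12, 28]
  [8] addr=0x90 blk=9 s=1: L1-HIT | VC [12, 28]
  [9] addr=0x4f blk=4 s=0: MISS | VC [12, 28, 16]
  [10] addr=0x8f blk=8 s=0: MISS | VC [12, 28, 16, 4]
  [11] addr=0x4c blk=4 s=0: VC-HIT | VC [12, 28, 16, 8]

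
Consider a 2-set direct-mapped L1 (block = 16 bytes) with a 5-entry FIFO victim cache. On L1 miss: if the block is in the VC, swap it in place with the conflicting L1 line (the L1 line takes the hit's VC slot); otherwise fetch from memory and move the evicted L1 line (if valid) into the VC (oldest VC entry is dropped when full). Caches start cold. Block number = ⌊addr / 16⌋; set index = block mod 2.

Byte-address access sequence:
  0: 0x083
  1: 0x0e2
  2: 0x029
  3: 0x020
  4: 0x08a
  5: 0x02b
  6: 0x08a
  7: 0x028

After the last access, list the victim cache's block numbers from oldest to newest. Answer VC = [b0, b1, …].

#0 0x83→b8/s0 MISS; vc=[]
#1 0xe2→b14/s0 MISS; vc=[8]
#2 0x29→b2/s0 MISS; vc=[8,14]
#3 0x20→b2/s0 L1-HIT; vc=[8,14]
#4 0x8a→b8/s0 VC-HIT; vc=[2,14]
#5 0x2b→b2/s0 VC-HIT; vc=[8,14]
#6 0x8a→b8/s0 VC-HIT; vc=[2,14]
#7 0x28→b2/s0 VC-HIT; vc=[8,14]

VC = [8, 14]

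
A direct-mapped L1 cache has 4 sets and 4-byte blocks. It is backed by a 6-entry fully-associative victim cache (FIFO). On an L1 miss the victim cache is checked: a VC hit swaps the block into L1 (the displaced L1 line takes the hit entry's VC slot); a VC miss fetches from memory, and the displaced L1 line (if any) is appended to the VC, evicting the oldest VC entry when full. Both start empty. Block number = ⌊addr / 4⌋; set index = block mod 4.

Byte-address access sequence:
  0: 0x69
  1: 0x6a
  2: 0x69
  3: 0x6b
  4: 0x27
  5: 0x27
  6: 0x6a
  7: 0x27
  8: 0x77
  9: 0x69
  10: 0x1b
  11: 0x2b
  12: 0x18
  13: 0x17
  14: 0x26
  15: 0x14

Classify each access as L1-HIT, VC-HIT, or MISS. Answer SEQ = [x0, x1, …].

0: 0x69 (blk 26, set 2) → MISS  vc=[]
1: 0x6a (blk 26, set 2) → L1-HIT  vc=[]
2: 0x69 (blk 26, set 2) → L1-HIT  vc=[]
3: 0x6b (blk 26, set 2) → L1-HIT  vc=[]
4: 0x27 (blk 9, set 1) → MISS  vc=[]
5: 0x27 (blk 9, set 1) → L1-HIT  vc=[]
6: 0x6a (blk 26, set 2) → L1-HIT  vc=[]
7: 0x27 (blk 9, set 1) → L1-HIT  vc=[]
8: 0x77 (blk 29, set 1) → MISS  vc=[9]
9: 0x69 (blk 26, set 2) → L1-HIT  vc=[9]
10: 0x1b (blk 6, set 2) → MISS  vc=[9, 26]
11: 0x2b (blk 10, set 2) → MISS  vc=[9, 26, 6]
12: 0x18 (blk 6, set 2) → VC-HIT  vc=[9, 26, 10]
13: 0x17 (blk 5, set 1) → MISS  vc=[9, 26, 10, 29]
14: 0x26 (blk 9, set 1) → VC-HIT  vc=[5, 26, 10, 29]
15: 0x14 (blk 5, set 1) → VC-HIT  vc=[9, 26, 10, 29]

SEQ = [MISS, L1-HIT, L1-HIT, L1-HIT, MISS, L1-HIT, L1-HIT, L1-HIT, MISS, L1-HIT, MISS, MISS, VC-HIT, MISS, VC-HIT, VC-HIT]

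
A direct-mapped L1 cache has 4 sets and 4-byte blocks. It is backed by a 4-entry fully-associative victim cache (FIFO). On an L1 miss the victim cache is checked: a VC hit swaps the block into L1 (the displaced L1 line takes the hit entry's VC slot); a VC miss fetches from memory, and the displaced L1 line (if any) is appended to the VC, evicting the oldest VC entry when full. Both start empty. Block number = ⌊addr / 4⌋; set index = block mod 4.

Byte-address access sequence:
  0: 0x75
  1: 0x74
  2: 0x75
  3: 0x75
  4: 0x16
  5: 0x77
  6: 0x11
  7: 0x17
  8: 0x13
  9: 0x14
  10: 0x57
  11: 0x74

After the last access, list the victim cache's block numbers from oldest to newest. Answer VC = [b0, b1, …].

0: 0x75 (blk 29, set 1) → MISS  vc=[]
1: 0x74 (blk 29, set 1) → L1-HIT  vc=[]
2: 0x75 (blk 29, set 1) → L1-HIT  vc=[]
3: 0x75 (blk 29, set 1) → L1-HIT  vc=[]
4: 0x16 (blk 5, set 1) → MISS  vc=[29]
5: 0x77 (blk 29, set 1) → VC-HIT  vc=[5]
6: 0x11 (blk 4, set 0) → MISS  vc=[5]
7: 0x17 (blk 5, set 1) → VC-HIT  vc=[29]
8: 0x13 (blk 4, set 0) → L1-HIT  vc=[29]
9: 0x14 (blk 5, set 1) → L1-HIT  vc=[29]
10: 0x57 (blk 21, set 1) → MISS  vc=[29, 5]
11: 0x74 (blk 29, set 1) → VC-HIT  vc=[21, 5]

VC = [21, 5]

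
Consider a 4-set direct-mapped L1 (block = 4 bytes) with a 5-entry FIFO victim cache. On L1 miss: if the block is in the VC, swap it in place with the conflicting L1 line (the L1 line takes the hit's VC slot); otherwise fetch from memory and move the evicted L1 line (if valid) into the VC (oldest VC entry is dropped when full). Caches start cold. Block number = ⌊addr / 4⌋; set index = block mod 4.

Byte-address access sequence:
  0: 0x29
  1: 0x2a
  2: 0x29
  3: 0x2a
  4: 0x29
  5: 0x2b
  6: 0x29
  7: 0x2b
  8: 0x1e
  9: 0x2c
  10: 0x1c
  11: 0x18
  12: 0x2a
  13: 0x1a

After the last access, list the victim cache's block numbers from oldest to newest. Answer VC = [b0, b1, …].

  [0] addr=0x29 blk=10 s=2: MISS | VC []
  [1] addr=0x2a blk=10 s=2: L1-HIT | VC []
  [2] addr=0x29 blk=10 s=2: L1-HIT | VC []
  [3] addr=0x2a blk=10 s=2: L1-HIT | VC []
  [4] addr=0x29 blk=10 s=2: L1-HIT | VC []
  [5] addr=0x2b blk=10 s=2: L1-HIT | VC []
  [6] addr=0x29 blk=10 s=2: L1-HIT | VC []
  [7] addr=0x2b blk=10 s=2: L1-HIT | VC []
  [8] addr=0x1e blk=7 s=3: MISS | VC []
  [9] addr=0x2c blk=11 s=3: MISS | VC [7]
  [10] addr=0x1c blk=7 s=3: VC-HIT | VC [11]
  [11] addr=0x18 blk=6 s=2: MISS | VC [11, 10]
  [12] addr=0x2a blk=10 s=2: VC-HIT | VC [11, 6]
  [13] addr=0x1a blk=6 s=2: VC-HIT | VC [11, 10]

VC = [11, 10]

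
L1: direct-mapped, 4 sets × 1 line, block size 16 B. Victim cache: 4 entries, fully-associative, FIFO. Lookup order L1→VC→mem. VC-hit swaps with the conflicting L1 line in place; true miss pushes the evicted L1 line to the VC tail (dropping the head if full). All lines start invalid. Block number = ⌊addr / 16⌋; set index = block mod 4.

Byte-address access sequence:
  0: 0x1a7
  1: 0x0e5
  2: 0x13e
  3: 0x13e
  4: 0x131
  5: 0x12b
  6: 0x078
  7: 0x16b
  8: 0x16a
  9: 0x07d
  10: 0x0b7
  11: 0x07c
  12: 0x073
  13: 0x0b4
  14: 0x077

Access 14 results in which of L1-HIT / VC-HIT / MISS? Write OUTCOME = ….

OUTCOME = VC-HIT

#0 0x1a7→b26/s2 MISS; vc=[]
#1 0xe5→b14/s2 MISS; vc=[26]
#2 0x13e→b19/s3 MISS; vc=[26]
#3 0x13e→b19/s3 L1-HIT; vc=[26]
#4 0x131→b19/s3 L1-HIT; vc=[26]
#5 0x12b→b18/s2 MISS; vc=[26,14]
#6 0x78→b7/s3 MISS; vc=[26,14,19]
#7 0x16b→b22/s2 MISS; vc=[26,14,19,18]
#8 0x16a→b22/s2 L1-HIT; vc=[26,14,19,18]
#9 0x7d→b7/s3 L1-HIT; vc=[26,14,19,18]
#10 0xb7→b11/s3 MISS; vc=[14,19,18,7]
#11 0x7c→b7/s3 VC-HIT; vc=[14,19,18,11]
#12 0x73→b7/s3 L1-HIT; vc=[14,19,18,11]
#13 0xb4→b11/s3 VC-HIT; vc=[14,19,18,7]
#14 0x77→b7/s3 VC-HIT; vc=[14,19,18,11]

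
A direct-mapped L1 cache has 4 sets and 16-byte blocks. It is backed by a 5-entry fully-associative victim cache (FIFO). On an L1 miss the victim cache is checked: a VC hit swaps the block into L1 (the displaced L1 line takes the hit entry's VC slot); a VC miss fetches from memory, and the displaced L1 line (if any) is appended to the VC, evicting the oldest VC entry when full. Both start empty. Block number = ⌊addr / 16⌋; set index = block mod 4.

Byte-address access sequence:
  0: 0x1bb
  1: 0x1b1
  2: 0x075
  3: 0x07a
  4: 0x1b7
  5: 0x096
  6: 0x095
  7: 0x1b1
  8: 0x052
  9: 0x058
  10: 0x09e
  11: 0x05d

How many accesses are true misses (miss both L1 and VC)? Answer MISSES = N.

MISSES = 4

  [0] addr=0x1bb blk=27 s=3: MISS | VC []
  [1] addr=0x1b1 blk=27 s=3: L1-HIT | VC []
  [2] addr=0x75 blk=7 s=3: MISS | VC [27]
  [3] addr=0x7a blk=7 s=3: L1-HIT | VC [27]
  [4] addr=0x1b7 blk=27 s=3: VC-HIT | VC [7]
  [5] addr=0x96 blk=9 s=1: MISS | VC [7]
  [6] addr=0x95 blk=9 s=1: L1-HIT | VC [7]
  [7] addr=0x1b1 blk=27 s=3: L1-HIT | VC [7]
  [8] addr=0x52 blk=5 s=1: MISS | VC [7, 9]
  [9] addr=0x58 blk=5 s=1: L1-HIT | VC [7, 9]
  [10] addr=0x9e blk=9 s=1: VC-HIT | VC [7, 5]
  [11] addr=0x5d blk=5 s=1: VC-HIT | VC [7, 9]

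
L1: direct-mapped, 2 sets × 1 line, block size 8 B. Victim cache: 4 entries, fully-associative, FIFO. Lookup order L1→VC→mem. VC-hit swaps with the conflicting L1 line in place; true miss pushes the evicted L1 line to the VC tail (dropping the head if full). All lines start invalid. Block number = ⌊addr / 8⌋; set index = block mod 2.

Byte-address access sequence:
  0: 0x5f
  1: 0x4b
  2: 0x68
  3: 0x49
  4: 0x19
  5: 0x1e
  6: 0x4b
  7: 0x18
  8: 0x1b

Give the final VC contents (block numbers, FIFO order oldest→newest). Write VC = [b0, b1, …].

VC = [11, 13, 9]

0: 0x5f (blk 11, set 1) → MISS  vc=[]
1: 0x4b (blk 9, set 1) → MISS  vc=[11]
2: 0x68 (blk 13, set 1) → MISS  vc=[11, 9]
3: 0x49 (blk 9, set 1) → VC-HIT  vc=[11, 13]
4: 0x19 (blk 3, set 1) → MISS  vc=[11, 13, 9]
5: 0x1e (blk 3, set 1) → L1-HIT  vc=[11, 13, 9]
6: 0x4b (blk 9, set 1) → VC-HIT  vc=[11, 13, 3]
7: 0x18 (blk 3, set 1) → VC-HIT  vc=[11, 13, 9]
8: 0x1b (blk 3, set 1) → L1-HIT  vc=[11, 13, 9]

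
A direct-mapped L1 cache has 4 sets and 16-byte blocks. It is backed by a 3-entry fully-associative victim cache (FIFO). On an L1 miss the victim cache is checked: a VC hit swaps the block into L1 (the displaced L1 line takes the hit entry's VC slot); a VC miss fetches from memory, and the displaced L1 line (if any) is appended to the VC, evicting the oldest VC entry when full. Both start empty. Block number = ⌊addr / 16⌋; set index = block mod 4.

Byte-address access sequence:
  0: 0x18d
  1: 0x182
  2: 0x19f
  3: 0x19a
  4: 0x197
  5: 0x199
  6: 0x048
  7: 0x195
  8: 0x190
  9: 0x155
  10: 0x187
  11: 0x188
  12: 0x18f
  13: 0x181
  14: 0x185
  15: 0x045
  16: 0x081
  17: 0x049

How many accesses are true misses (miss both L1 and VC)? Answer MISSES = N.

MISSES = 5

  [0] addr=0x18d blk=24 s=0: MISS | VC []
  [1] addr=0x182 blk=24 s=0: L1-HIT | VC []
  [2] addr=0x19f blk=25 s=1: MISS | VC []
  [3] addr=0x19a blk=25 s=1: L1-HIT | VC []
  [4] addr=0x197 blk=25 s=1: L1-HIT | VC []
  [5] addr=0x199 blk=25 s=1: L1-HIT | VC []
  [6] addr=0x48 blk=4 s=0: MISS | VC [24]
  [7] addr=0x195 blk=25 s=1: L1-HIT | VC [24]
  [8] addr=0x190 blk=25 s=1: L1-HIT | VC [24]
  [9] addr=0x155 blk=21 s=1: MISS | VC [24, 25]
  [10] addr=0x187 blk=24 s=0: VC-HIT | VC [4, 25]
  [11] addr=0x188 blk=24 s=0: L1-HIT | VC [4, 25]
  [12] addr=0x18f blk=24 s=0: L1-HIT | VC [4, 25]
  [13] addr=0x181 blk=24 s=0: L1-HIT | VC [4, 25]
  [14] addr=0x185 blk=24 s=0: L1-HIT | VC [4, 25]
  [15] addr=0x45 blk=4 s=0: VC-HIT | VC [24, 25]
  [16] addr=0x81 blk=8 s=0: MISS | VC [24, 25, 4]
  [17] addr=0x49 blk=4 s=0: VC-HIT | VC [24, 25, 8]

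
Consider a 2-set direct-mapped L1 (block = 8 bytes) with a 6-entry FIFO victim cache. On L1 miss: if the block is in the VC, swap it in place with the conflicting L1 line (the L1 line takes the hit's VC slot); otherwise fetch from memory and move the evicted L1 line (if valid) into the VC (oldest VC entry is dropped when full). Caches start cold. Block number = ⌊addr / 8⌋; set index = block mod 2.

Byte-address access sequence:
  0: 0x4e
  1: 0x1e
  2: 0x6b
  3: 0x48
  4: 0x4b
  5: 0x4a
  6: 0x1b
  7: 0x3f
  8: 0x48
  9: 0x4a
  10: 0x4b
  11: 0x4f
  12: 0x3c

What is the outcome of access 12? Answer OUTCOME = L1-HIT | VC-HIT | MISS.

  [0] addr=0x4e blk=9 s=1: MISS | VC []
  [1] addr=0x1e blk=3 s=1: MISS | VC [9]
  [2] addr=0x6b blk=13 s=1: MISS | VC [9, 3]
  [3] addr=0x48 blk=9 s=1: VC-HIT | VC [13, 3]
  [4] addr=0x4b blk=9 s=1: L1-HIT | VC [13, 3]
  [5] addr=0x4a blk=9 s=1: L1-HIT | VC [13, 3]
  [6] addr=0x1b blk=3 s=1: VC-HIT | VC [13, 9]
  [7] addr=0x3f blk=7 s=1: MISS | VC [13, 9, 3]
  [8] addr=0x48 blk=9 s=1: VC-HIT | VC [13, 7, 3]
  [9] addr=0x4a blk=9 s=1: L1-HIT | VC [13, 7, 3]
  [10] addr=0x4b blk=9 s=1: L1-HIT | VC [13, 7, 3]
  [11] addr=0x4f blk=9 s=1: L1-HIT | VC [13, 7, 3]
  [12] addr=0x3c blk=7 s=1: VC-HIT | VC [13, 9, 3]

OUTCOME = VC-HIT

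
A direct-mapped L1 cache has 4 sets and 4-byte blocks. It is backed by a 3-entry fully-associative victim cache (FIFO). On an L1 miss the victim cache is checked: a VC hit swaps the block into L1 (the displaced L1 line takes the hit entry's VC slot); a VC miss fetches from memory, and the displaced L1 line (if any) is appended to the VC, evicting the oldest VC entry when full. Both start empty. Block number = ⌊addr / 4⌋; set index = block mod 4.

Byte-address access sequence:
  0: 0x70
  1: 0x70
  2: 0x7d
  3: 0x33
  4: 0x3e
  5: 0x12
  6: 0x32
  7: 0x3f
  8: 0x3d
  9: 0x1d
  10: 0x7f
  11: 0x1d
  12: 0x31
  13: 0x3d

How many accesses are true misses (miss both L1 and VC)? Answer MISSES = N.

MISSES = 6

#0 0x70→b28/s0 MISS; vc=[]
#1 0x70→b28/s0 L1-HIT; vc=[]
#2 0x7d→b31/s3 MISS; vc=[]
#3 0x33→b12/s0 MISS; vc=[28]
#4 0x3e→b15/s3 MISS; vc=[28,31]
#5 0x12→b4/s0 MISS; vc=[28,31,12]
#6 0x32→b12/s0 VC-HIT; vc=[28,31,4]
#7 0x3f→b15/s3 L1-HIT; vc=[28,31,4]
#8 0x3d→b15/s3 L1-HIT; vc=[28,31,4]
#9 0x1d→b7/s3 MISS; vc=[31,4,15]
#10 0x7f→b31/s3 VC-HIT; vc=[7,4,15]
#11 0x1d→b7/s3 VC-HIT; vc=[31,4,15]
#12 0x31→b12/s0 L1-HIT; vc=[31,4,15]
#13 0x3d→b15/s3 VC-HIT; vc=[31,4,7]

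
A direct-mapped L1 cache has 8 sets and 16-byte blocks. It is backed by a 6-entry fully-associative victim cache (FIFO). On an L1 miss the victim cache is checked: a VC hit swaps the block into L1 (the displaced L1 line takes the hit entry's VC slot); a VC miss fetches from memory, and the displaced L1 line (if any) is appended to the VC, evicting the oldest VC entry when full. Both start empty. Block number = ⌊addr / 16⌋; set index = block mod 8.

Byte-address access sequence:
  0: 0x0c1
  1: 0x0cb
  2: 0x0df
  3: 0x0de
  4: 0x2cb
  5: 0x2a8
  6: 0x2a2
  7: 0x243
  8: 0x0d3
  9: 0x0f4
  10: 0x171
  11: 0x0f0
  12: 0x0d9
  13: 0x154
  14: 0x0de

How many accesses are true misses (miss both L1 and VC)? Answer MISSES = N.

#0 0xc1→b12/s4 MISS; vc=[]
#1 0xcb→b12/s4 L1-HIT; vc=[]
#2 0xdf→b13/s5 MISS; vc=[]
#3 0xde→b13/s5 L1-HIT; vc=[]
#4 0x2cb→b44/s4 MISS; vc=[12]
#5 0x2a8→b42/s2 MISS; vc=[12]
#6 0x2a2→b42/s2 L1-HIT; vc=[12]
#7 0x243→b36/s4 MISS; vc=[12,44]
#8 0xd3→b13/s5 L1-HIT; vc=[12,44]
#9 0xf4→b15/s7 MISS; vc=[12,44]
#10 0x171→b23/s7 MISS; vc=[12,44,15]
#11 0xf0→b15/s7 VC-HIT; vc=[12,44,23]
#12 0xd9→b13/s5 L1-HIT; vc=[12,44,23]
#13 0x154→b21/s5 MISS; vc=[12,44,23,13]
#14 0xde→b13/s5 VC-HIT; vc=[12,44,23,21]

MISSES = 8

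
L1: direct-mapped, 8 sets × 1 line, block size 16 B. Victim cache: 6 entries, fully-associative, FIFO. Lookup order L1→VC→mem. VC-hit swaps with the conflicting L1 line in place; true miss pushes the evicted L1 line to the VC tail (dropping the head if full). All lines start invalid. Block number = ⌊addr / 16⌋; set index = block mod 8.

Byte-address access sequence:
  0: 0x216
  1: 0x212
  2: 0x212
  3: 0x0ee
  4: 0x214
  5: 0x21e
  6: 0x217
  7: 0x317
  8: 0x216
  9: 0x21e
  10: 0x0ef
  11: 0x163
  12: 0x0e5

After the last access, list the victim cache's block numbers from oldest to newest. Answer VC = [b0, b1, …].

VC = [49, 22]

0: 0x216 (blk 33, set 1) → MISS  vc=[]
1: 0x212 (blk 33, set 1) → L1-HIT  vc=[]
2: 0x212 (blk 33, set 1) → L1-HIT  vc=[]
3: 0xee (blk 14, set 6) → MISS  vc=[]
4: 0x214 (blk 33, set 1) → L1-HIT  vc=[]
5: 0x21e (blk 33, set 1) → L1-HIT  vc=[]
6: 0x217 (blk 33, set 1) → L1-HIT  vc=[]
7: 0x317 (blk 49, set 1) → MISS  vc=[33]
8: 0x216 (blk 33, set 1) → VC-HIT  vc=[49]
9: 0x21e (blk 33, set 1) → L1-HIT  vc=[49]
10: 0xef (blk 14, set 6) → L1-HIT  vc=[49]
11: 0x163 (blk 22, set 6) → MISS  vc=[49, 14]
12: 0xe5 (blk 14, set 6) → VC-HIT  vc=[49, 22]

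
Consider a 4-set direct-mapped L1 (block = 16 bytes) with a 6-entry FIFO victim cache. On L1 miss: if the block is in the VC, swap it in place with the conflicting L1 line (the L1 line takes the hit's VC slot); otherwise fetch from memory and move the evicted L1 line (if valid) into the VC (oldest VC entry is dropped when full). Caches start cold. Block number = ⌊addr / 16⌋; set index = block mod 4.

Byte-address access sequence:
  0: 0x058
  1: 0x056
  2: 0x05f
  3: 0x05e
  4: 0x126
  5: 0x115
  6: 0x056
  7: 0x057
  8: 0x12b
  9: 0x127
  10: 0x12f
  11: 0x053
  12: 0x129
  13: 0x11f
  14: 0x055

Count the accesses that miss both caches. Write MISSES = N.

MISSES = 3

  [0] addr=0x58 blk=5 s=1: MISS | VC []
  [1] addr=0x56 blk=5 s=1: L1-HIT | VC []
  [2] addr=0x5f blk=5 s=1: L1-HIT | VC []
  [3] addr=0x5e blk=5 s=1: L1-HIT | VC []
  [4] addr=0x126 blk=18 s=2: MISS | VC []
  [5] addr=0x115 blk=17 s=1: MISS | VC [5]
  [6] addr=0x56 blk=5 s=1: VC-HIT | VC [17]
  [7] addr=0x57 blk=5 s=1: L1-HIT | VC [17]
  [8] addr=0x12b blk=18 s=2: L1-HIT | VC [17]
  [9] addr=0x127 blk=18 s=2: L1-HIT | VC [17]
  [10] addr=0x12f blk=18 s=2: L1-HIT | VC [17]
  [11] addr=0x53 blk=5 s=1: L1-HIT | VC [17]
  [12] addr=0x129 blk=18 s=2: L1-HIT | VC [17]
  [13] addr=0x11f blk=17 s=1: VC-HIT | VC [5]
  [14] addr=0x55 blk=5 s=1: VC-HIT | VC [17]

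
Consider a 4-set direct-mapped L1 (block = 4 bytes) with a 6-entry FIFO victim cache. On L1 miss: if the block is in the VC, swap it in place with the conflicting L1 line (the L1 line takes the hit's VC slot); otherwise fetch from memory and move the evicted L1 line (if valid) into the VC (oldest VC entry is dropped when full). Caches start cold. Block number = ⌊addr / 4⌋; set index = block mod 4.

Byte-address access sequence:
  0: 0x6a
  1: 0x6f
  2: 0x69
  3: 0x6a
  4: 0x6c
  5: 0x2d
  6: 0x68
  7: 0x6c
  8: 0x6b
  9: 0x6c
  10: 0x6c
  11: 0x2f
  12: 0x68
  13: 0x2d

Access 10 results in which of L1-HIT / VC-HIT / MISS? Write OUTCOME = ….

#0 0x6a→b26/s2 MISS; vc=[]
#1 0x6f→b27/s3 MISS; vc=[]
#2 0x69→b26/s2 L1-HIT; vc=[]
#3 0x6a→b26/s2 L1-HIT; vc=[]
#4 0x6c→b27/s3 L1-HIT; vc=[]
#5 0x2d→b11/s3 MISS; vc=[27]
#6 0x68→b26/s2 L1-HIT; vc=[27]
#7 0x6c→b27/s3 VC-HIT; vc=[11]
#8 0x6b→b26/s2 L1-HIT; vc=[11]
#9 0x6c→b27/s3 L1-HIT; vc=[11]
#10 0x6c→b27/s3 L1-HIT; vc=[11]
#11 0x2f→b11/s3 VC-HIT; vc=[27]
#12 0x68→b26/s2 L1-HIT; vc=[27]
#13 0x2d→b11/s3 L1-HIT; vc=[27]

OUTCOME = L1-HIT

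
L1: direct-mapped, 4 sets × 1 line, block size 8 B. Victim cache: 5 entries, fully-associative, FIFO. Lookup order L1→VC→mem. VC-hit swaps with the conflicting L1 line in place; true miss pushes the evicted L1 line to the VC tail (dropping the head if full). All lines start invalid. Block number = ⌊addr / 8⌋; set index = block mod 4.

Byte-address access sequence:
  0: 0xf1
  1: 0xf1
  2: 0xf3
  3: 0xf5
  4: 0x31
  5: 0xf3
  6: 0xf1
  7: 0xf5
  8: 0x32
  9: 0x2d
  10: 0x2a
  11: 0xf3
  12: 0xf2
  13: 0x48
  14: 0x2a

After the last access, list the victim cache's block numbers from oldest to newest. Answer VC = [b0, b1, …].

  [0] addr=0xf1 blk=30 s=2: MISS | VC []
  [1] addr=0xf1 blk=30 s=2: L1-HIT | VC []
  [2] addr=0xf3 blk=30 s=2: L1-HIT | VC []
  [3] addr=0xf5 blk=30 s=2: L1-HIT | VC []
  [4] addr=0x31 blk=6 s=2: MISS | VC [30]
  [5] addr=0xf3 blk=30 s=2: VC-HIT | VC [6]
  [6] addr=0xf1 blk=30 s=2: L1-HIT | VC [6]
  [7] addr=0xf5 blk=30 s=2: L1-HIT | VC [6]
  [8] addr=0x32 blk=6 s=2: VC-HIT | VC [30]
  [9] addr=0x2d blk=5 s=1: MISS | VC [30]
  [10] addr=0x2a blk=5 s=1: L1-HIT | VC [30]
  [11] addr=0xf3 blk=30 s=2: VC-HIT | VC [6]
  [12] addr=0xf2 blk=30 s=2: L1-HIT | VC [6]
  [13] addr=0x48 blk=9 s=1: MISS | VC [6, 5]
  [14] addr=0x2a blk=5 s=1: VC-HIT | VC [6, 9]

VC = [6, 9]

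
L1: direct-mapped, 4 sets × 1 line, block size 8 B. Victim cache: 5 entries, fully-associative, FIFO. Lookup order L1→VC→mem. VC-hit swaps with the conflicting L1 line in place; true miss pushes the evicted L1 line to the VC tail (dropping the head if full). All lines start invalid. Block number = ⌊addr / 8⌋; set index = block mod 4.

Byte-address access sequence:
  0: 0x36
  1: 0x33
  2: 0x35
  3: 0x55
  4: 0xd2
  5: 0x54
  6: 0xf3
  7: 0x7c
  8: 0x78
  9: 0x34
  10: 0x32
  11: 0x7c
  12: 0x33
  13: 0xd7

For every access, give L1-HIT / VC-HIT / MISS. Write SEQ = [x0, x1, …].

#0 0x36→b6/s2 MISS; vc=[]
#1 0x33→b6/s2 L1-HIT; vc=[]
#2 0x35→b6/s2 L1-HIT; vc=[]
#3 0x55→b10/s2 MISS; vc=[6]
#4 0xd2→b26/s2 MISS; vc=[6,10]
#5 0x54→b10/s2 VC-HIT; vc=[6,26]
#6 0xf3→b30/s2 MISS; vc=[6,26,10]
#7 0x7c→b15/s3 MISS; vc=[6,26,10]
#8 0x78→b15/s3 L1-HIT; vc=[6,26,10]
#9 0x34→b6/s2 VC-HIT; vc=[30,26,10]
#10 0x32→b6/s2 L1-HIT; vc=[30,26,10]
#11 0x7c→b15/s3 L1-HIT; vc=[30,26,10]
#12 0x33→b6/s2 L1-HIT; vc=[30,26,10]
#13 0xd7→b26/s2 VC-HIT; vc=[30,6,10]

SEQ = [MISS, L1-HIT, L1-HIT, MISS, MISS, VC-HIT, MISS, MISS, L1-HIT, VC-HIT, L1-HIT, L1-HIT, L1-HIT, VC-HIT]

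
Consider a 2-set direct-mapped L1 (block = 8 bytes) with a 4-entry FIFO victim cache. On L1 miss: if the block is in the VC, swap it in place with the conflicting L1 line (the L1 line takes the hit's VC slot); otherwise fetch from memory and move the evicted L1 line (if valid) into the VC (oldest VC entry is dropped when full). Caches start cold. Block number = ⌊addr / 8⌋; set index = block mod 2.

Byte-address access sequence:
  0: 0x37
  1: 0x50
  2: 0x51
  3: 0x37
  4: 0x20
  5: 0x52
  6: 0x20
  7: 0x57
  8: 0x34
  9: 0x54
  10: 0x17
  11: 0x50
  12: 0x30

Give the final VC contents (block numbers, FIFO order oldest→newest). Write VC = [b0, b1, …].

  [0] addr=0x37 blk=6 s=0: MISS | VC []
  [1] addr=0x50 blk=10 s=0: MISS | VC [6]
  [2] addr=0x51 blk=10 s=0: L1-HIT | VC [6]
  [3] addr=0x37 blk=6 s=0: VC-HIT | VC [10]
  [4] addr=0x20 blk=4 s=0: MISS | VC [10, 6]
  [5] addr=0x52 blk=10 s=0: VC-HIT | VC [4, 6]
  [6] addr=0x20 blk=4 s=0: VC-HIT | VC [10, 6]
  [7] addr=0x57 blk=10 s=0: VC-HIT | VC [4, 6]
  [8] addr=0x34 blk=6 s=0: VC-HIT | VC [4, 10]
  [9] addr=0x54 blk=10 s=0: VC-HIT | VC [4, 6]
  [10] addr=0x17 blk=2 s=0: MISS | VC [4, 6, 10]
  [11] addr=0x50 blk=10 s=0: VC-HIT | VC [4, 6, 2]
  [12] addr=0x30 blk=6 s=0: VC-HIT | VC [4, 10, 2]

VC = [4, 10, 2]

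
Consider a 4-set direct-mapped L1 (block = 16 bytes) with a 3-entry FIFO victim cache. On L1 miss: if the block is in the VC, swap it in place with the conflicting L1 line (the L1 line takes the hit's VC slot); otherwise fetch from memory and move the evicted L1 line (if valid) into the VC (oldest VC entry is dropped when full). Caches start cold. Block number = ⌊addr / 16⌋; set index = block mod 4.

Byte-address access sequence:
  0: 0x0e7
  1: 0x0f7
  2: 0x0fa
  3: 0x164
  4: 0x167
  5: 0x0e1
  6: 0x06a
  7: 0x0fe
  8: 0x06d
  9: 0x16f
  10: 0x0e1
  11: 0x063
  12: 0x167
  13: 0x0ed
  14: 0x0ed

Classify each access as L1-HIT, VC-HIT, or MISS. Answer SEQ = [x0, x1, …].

  [0] addr=0xe7 blk=14 s=2: MISS | VC []
  [1] addr=0xf7 blk=15 s=3: MISS | VC []
  [2] addr=0xfa blk=15 s=3: L1-HIT | VC []
  [3] addr=0x164 blk=22 s=2: MISS | VC [14]
  [4] addr=0x167 blk=22 s=2: L1-HIT | VC [14]
  [5] addr=0xe1 blk=14 s=2: VC-HIT | VC [22]
  [6] addr=0x6a blk=6 s=2: MISS | VC [22, 14]
  [7] addr=0xfe blk=15 s=3: L1-HIT | VC [22, 14]
  [8] addr=0x6d blk=6 s=2: L1-HIT | VC [22, 14]
  [9] addr=0x16f blk=22 s=2: VC-HIT | VC [6, 14]
  [10] addr=0xe1 blk=14 s=2: VC-HIT | VC [6, 22]
  [11] addr=0x63 blk=6 s=2: VC-HIT | VC [14, 22]
  [12] addr=0x167 blk=22 s=2: VC-HIT | VC [14, 6]
  [13] addr=0xed blk=14 s=2: VC-HIT | VC [22, 6]
  [14] addr=0xed blk=14 s=2: L1-HIT | VC [22, 6]

SEQ = [MISS, MISS, L1-HIT, MISS, L1-HIT, VC-HIT, MISS, L1-HIT, L1-HIT, VC-HIT, VC-HIT, VC-HIT, VC-HIT, VC-HIT, L1-HIT]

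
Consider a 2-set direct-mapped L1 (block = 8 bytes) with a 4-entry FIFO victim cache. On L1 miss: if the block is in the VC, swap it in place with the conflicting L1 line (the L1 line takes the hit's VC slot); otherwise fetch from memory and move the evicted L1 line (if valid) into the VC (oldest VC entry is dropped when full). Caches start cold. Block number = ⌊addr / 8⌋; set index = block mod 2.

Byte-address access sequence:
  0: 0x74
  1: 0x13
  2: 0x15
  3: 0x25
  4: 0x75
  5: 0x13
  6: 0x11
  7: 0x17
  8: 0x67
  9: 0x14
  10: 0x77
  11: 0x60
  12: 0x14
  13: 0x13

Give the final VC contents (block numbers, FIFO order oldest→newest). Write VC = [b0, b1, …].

0: 0x74 (blk 14, set 0) → MISS  vc=[]
1: 0x13 (blk 2, set 0) → MISS  vc=[14]
2: 0x15 (blk 2, set 0) → L1-HIT  vc=[14]
3: 0x25 (blk 4, set 0) → MISS  vc=[14, 2]
4: 0x75 (blk 14, set 0) → VC-HIT  vc=[4, 2]
5: 0x13 (blk 2, set 0) → VC-HIT  vc=[4, 14]
6: 0x11 (blk 2, set 0) → L1-HIT  vc=[4, 14]
7: 0x17 (blk 2, set 0) → L1-HIT  vc=[4, 14]
8: 0x67 (blk 12, set 0) → MISS  vc=[4, 14, 2]
9: 0x14 (blk 2, set 0) → VC-HIT  vc=[4, 14, 12]
10: 0x77 (blk 14, set 0) → VC-HIT  vc=[4, 2, 12]
11: 0x60 (blk 12, set 0) → VC-HIT  vc=[4, 2, 14]
12: 0x14 (blk 2, set 0) → VC-HIT  vc=[4, 12, 14]
13: 0x13 (blk 2, set 0) → L1-HIT  vc=[4, 12, 14]

VC = [4, 12, 14]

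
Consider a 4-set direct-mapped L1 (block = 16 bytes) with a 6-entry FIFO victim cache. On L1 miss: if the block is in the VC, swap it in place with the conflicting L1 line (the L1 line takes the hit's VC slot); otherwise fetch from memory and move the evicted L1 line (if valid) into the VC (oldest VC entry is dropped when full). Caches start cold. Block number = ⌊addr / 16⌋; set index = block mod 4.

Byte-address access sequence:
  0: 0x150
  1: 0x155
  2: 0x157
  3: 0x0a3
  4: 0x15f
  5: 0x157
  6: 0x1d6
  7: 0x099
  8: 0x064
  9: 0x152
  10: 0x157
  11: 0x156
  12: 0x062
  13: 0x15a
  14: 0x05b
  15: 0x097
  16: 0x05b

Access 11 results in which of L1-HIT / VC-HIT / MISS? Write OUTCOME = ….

OUTCOME = L1-HIT

0: 0x150 (blk 21, set 1) → MISS  vc=[]
1: 0x155 (blk 21, set 1) → L1-HIT  vc=[]
2: 0x157 (blk 21, set 1) → L1-HIT  vc=[]
3: 0xa3 (blk 10, set 2) → MISS  vc=[]
4: 0x15f (blk 21, set 1) → L1-HIT  vc=[]
5: 0x157 (blk 21, set 1) → L1-HIT  vc=[]
6: 0x1d6 (blk 29, set 1) → MISS  vc=[21]
7: 0x99 (blk 9, set 1) → MISS  vc=[21, 29]
8: 0x64 (blk 6, set 2) → MISS  vc=[21, 29, 10]
9: 0x152 (blk 21, set 1) → VC-HIT  vc=[9, 29, 10]
10: 0x157 (blk 21, set 1) → L1-HIT  vc=[9, 29, 10]
11: 0x156 (blk 21, set 1) → L1-HIT  vc=[9, 29, 10]
12: 0x62 (blk 6, set 2) → L1-HIT  vc=[9, 29, 10]
13: 0x15a (blk 21, set 1) → L1-HIT  vc=[9, 29, 10]
14: 0x5b (blk 5, set 1) → MISS  vc=[9, 29, 10, 21]
15: 0x97 (blk 9, set 1) → VC-HIT  vc=[5, 29, 10, 21]
16: 0x5b (blk 5, set 1) → VC-HIT  vc=[9, 29, 10, 21]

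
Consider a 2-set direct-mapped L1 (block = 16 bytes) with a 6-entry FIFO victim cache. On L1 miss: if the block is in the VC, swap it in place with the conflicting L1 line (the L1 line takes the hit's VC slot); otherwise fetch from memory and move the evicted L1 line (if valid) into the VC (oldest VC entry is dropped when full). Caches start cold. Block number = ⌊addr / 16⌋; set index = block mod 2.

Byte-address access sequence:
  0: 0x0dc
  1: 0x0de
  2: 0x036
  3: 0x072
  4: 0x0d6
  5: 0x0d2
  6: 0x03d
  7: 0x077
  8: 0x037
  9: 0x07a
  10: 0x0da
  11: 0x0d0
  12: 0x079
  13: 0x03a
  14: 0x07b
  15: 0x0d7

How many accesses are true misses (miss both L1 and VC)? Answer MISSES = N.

MISSES = 3

  [0] addr=0xdc blk=13 s=1: MISS | VC []
  [1] addr=0xde blk=13 s=1: L1-HIT | VC []
  [2] addr=0x36 blk=3 s=1: MISS | VC [13]
  [3] addr=0x72 blk=7 s=1: MISS | VC [13, 3]
  [4] addr=0xd6 blk=13 s=1: VC-HIT | VC [7, 3]
  [5] addr=0xd2 blk=13 s=1: L1-HIT | VC [7, 3]
  [6] addr=0x3d blk=3 s=1: VC-HIT | VC [7, 13]
  [7] addr=0x77 blk=7 s=1: VC-HIT | VC [3, 13]
  [8] addr=0x37 blk=3 s=1: VC-HIT | VC [7, 13]
  [9] addr=0x7a blk=7 s=1: VC-HIT | VC [3, 13]
  [10] addr=0xda blk=13 s=1: VC-HIT | VC [3, 7]
  [11] addr=0xd0 blk=13 s=1: L1-HIT | VC [3, 7]
  [12] addr=0x79 blk=7 s=1: VC-HIT | VC [3, 13]
  [13] addr=0x3a blk=3 s=1: VC-HIT | VC [7, 13]
  [14] addr=0x7b blk=7 s=1: VC-HIT | VC [3, 13]
  [15] addr=0xd7 blk=13 s=1: VC-HIT | VC [3, 7]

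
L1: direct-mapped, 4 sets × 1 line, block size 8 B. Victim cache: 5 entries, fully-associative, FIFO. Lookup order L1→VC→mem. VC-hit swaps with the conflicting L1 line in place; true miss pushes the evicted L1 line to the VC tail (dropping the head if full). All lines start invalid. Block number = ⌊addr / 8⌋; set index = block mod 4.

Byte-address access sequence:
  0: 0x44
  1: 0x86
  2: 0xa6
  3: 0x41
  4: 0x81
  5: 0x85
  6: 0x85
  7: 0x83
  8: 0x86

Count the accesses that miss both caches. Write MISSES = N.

MISSES = 3

  [0] addr=0x44 blk=8 s=0: MISS | VC []
  [1] addr=0x86 blk=16 s=0: MISS | VC [8]
  [2] addr=0xa6 blk=20 s=0: MISS | VC [8, 16]
  [3] addr=0x41 blk=8 s=0: VC-HIT | VC [20, 16]
  [4] addr=0x81 blk=16 s=0: VC-HIT | VC [20, 8]
  [5] addr=0x85 blk=16 s=0: L1-HIT | VC [20, 8]
  [6] addr=0x85 blk=16 s=0: L1-HIT | VC [20, 8]
  [7] addr=0x83 blk=16 s=0: L1-HIT | VC [20, 8]
  [8] addr=0x86 blk=16 s=0: L1-HIT | VC [20, 8]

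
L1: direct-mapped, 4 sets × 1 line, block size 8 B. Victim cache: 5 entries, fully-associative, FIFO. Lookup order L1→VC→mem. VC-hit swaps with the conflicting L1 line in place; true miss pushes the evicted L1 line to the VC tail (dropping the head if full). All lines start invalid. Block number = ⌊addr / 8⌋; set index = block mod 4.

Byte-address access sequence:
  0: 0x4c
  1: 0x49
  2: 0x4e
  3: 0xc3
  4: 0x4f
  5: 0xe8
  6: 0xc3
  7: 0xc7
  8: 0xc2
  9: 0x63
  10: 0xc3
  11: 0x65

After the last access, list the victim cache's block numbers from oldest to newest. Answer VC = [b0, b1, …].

0: 0x4c (blk 9, set 1) → MISS  vc=[]
1: 0x49 (blk 9, set 1) → L1-HIT  vc=[]
2: 0x4e (blk 9, set 1) → L1-HIT  vc=[]
3: 0xc3 (blk 24, set 0) → MISS  vc=[]
4: 0x4f (blk 9, set 1) → L1-HIT  vc=[]
5: 0xe8 (blk 29, set 1) → MISS  vc=[9]
6: 0xc3 (blk 24, set 0) → L1-HIT  vc=[9]
7: 0xc7 (blk 24, set 0) → L1-HIT  vc=[9]
8: 0xc2 (blk 24, set 0) → L1-HIT  vc=[9]
9: 0x63 (blk 12, set 0) → MISS  vc=[9, 24]
10: 0xc3 (blk 24, set 0) → VC-HIT  vc=[9, 12]
11: 0x65 (blk 12, set 0) → VC-HIT  vc=[9, 24]

VC = [9, 24]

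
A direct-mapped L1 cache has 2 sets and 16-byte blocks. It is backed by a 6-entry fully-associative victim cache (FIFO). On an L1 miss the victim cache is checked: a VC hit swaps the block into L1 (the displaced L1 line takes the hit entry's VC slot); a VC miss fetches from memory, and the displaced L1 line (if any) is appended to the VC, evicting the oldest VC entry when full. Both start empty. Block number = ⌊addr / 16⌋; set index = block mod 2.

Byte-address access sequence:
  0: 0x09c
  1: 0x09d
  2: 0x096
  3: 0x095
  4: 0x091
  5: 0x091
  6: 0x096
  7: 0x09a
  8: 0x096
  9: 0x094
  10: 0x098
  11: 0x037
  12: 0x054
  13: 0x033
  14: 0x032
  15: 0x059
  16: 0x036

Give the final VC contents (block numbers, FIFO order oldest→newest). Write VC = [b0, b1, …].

VC = [9, 5]

  [0] addr=0x9c blk=9 s=1: MISS | VC []
  [1] addr=0x9d blk=9 s=1: L1-HIT | VC []
  [2] addr=0x96 blk=9 s=1: L1-HIT | VC []
  [3] addr=0x95 blk=9 s=1: L1-HIT | VC []
  [4] addr=0x91 blk=9 s=1: L1-HIT | VC []
  [5] addr=0x91 blk=9 s=1: L1-HIT | VC []
  [6] addr=0x96 blk=9 s=1: L1-HIT | VC []
  [7] addr=0x9a blk=9 s=1: L1-HIT | VC []
  [8] addr=0x96 blk=9 s=1: L1-HIT | VC []
  [9] addr=0x94 blk=9 s=1: L1-HIT | VC []
  [10] addr=0x98 blk=9 s=1: L1-HIT | VC []
  [11] addr=0x37 blk=3 s=1: MISS | VC [9]
  [12] addr=0x54 blk=5 s=1: MISS | VC [9, 3]
  [13] addr=0x33 blk=3 s=1: VC-HIT | VC [9, 5]
  [14] addr=0x32 blk=3 s=1: L1-HIT | VC [9, 5]
  [15] addr=0x59 blk=5 s=1: VC-HIT | VC [9, 3]
  [16] addr=0x36 blk=3 s=1: VC-HIT | VC [9, 5]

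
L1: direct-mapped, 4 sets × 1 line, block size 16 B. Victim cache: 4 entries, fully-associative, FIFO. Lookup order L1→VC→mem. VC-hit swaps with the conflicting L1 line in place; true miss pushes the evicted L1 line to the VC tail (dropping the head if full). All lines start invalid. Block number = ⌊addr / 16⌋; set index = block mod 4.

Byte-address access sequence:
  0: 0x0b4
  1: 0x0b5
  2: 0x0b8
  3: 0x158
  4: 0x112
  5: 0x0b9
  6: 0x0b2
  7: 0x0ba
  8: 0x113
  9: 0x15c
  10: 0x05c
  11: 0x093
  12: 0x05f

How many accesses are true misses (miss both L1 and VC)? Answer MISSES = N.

MISSES = 5

#0 0xb4→b11/s3 MISS; vc=[]
#1 0xb5→b11/s3 L1-HIT; vc=[]
#2 0xb8→b11/s3 L1-HIT; vc=[]
#3 0x158→b21/s1 MISS; vc=[]
#4 0x112→b17/s1 MISS; vc=[21]
#5 0xb9→b11/s3 L1-HIT; vc=[21]
#6 0xb2→b11/s3 L1-HIT; vc=[21]
#7 0xba→b11/s3 L1-HIT; vc=[21]
#8 0x113→b17/s1 L1-HIT; vc=[21]
#9 0x15c→b21/s1 VC-HIT; vc=[17]
#10 0x5c→b5/s1 MISS; vc=[17,21]
#11 0x93→b9/s1 MISS; vc=[17,21,5]
#12 0x5f→b5/s1 VC-HIT; vc=[17,21,9]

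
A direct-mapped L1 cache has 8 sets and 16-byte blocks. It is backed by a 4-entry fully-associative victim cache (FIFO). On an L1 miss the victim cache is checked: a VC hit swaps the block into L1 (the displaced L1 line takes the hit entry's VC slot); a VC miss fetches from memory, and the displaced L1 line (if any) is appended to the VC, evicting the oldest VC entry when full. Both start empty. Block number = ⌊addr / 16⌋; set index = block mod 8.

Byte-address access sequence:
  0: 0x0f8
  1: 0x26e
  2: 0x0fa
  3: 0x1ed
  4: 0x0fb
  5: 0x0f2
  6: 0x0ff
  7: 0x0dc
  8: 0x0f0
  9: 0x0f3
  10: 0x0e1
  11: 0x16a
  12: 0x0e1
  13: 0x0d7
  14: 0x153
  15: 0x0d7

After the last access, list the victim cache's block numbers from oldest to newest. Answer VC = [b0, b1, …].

0: 0xf8 (blk 15, set 7) → MISS  vc=[]
1: 0x26e (blk 38, set 6) → MISS  vc=[]
2: 0xfa (blk 15, set 7) → L1-HIT  vc=[]
3: 0x1ed (blk 30, set 6) → MISS  vc=[38]
4: 0xfb (blk 15, set 7) → L1-HIT  vc=[38]
5: 0xf2 (blk 15, set 7) → L1-HIT  vc=[38]
6: 0xff (blk 15, set 7) → L1-HIT  vc=[38]
7: 0xdc (blk 13, set 5) → MISS  vc=[38]
8: 0xf0 (blk 15, set 7) → L1-HIT  vc=[38]
9: 0xf3 (blk 15, set 7) → L1-HIT  vc=[38]
10: 0xe1 (blk 14, set 6) → MISS  vc=[38, 30]
11: 0x16a (blk 22, set 6) → MISS  vc=[38, 30, 14]
12: 0xe1 (blk 14, set 6) → VC-HIT  vc=[38, 30, 22]
13: 0xd7 (blk 13, set 5) → L1-HIT  vc=[38, 30, 22]
14: 0x153 (blk 21, set 5) → MISS  vc=[38, 30, 22, 13]
15: 0xd7 (blk 13, set 5) → VC-HIT  vc=[38, 30, 22, 21]

VC = [38, 30, 22, 21]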